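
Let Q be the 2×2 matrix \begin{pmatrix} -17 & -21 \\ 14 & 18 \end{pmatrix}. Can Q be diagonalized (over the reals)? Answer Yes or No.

Yes

Characteristic polynomial: p(μ) = μ^2 - μ - 12 = (μ - 4)(μ + 3).
All 2 eigenvalues are distinct, so Q is diagonalizable.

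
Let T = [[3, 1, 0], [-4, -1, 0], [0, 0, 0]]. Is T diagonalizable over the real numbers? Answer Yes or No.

No

Characteristic polynomial: p(λ) = λ^3 - 2λ^2 + λ = λ(λ - 1)^2.
λ = 1 has algebraic multiplicity 2; rank(T − 1I) = 2, so geometric multiplicity = 1.
Geometric multiplicity < algebraic multiplicity, so T is not diagonalizable.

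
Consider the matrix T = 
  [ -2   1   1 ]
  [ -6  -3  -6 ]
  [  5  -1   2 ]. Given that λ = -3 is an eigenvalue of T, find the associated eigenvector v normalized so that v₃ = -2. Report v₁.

2

T + 3I = [[1, 1, 1], [-6, 0, -6], [5, -1, 5]].
Solving (T + 3I)v = 0 gives the eigenspace spanned by (2, 0, -2).
With v₃ = -2, v = (2, 0, -2), so v₁ = 2.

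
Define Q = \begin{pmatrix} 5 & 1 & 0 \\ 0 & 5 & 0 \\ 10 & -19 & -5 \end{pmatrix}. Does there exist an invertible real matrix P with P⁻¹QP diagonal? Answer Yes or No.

No

Characteristic polynomial: p(t) = t^3 - 5t^2 - 25t + 125 = (t - 5)^2(t + 5).
t = 5 has algebraic multiplicity 2; rank(Q − 5I) = 2, so geometric multiplicity = 1.
Geometric multiplicity < algebraic multiplicity, so Q is not diagonalizable.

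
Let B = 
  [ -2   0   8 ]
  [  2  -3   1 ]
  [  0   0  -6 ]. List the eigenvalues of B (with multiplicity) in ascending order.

-6, -3, -2

Characteristic polynomial: p(t) = t^3 + 11t^2 + 36t + 36 = (t + 2)(t + 3)(t + 6).
Roots (with multiplicity): -6, -3, -2.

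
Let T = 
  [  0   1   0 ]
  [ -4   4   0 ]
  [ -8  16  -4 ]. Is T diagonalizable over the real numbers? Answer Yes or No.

No

Characteristic polynomial: p(μ) = μ^3 - 12μ + 16 = (μ - 2)^2(μ + 4).
μ = 2 has algebraic multiplicity 2; rank(T − 2I) = 2, so geometric multiplicity = 1.
Geometric multiplicity < algebraic multiplicity, so T is not diagonalizable.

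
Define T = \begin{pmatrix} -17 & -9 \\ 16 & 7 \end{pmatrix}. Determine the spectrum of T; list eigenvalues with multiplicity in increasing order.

Characteristic polynomial: p(s) = s^2 + 10s + 25 = (s + 5)^2.
Roots (with multiplicity): -5, -5.

-5, -5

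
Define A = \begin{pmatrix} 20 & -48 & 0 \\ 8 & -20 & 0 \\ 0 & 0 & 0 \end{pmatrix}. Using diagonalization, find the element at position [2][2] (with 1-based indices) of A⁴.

256

Characteristic polynomial: λ^3 - 16λ = λ(λ - 4)(λ + 4), so the eigenvalues are -4, 0, 4.
λ=-4: eigenvector (2, 1, 0).
λ=4: eigenvector (3, 1, 0).
λ=0: eigenvector (0, 0, 1).
P = [[2, 3, 0], [1, 1, 0], [0, 0, 1]], D = diag(-4, 4, 0), P⁻¹ = [[-1, 3, 0], [1, -2, 0], [0, 0, 1]].
A⁴ = P·diag(256, 256, 0)·P⁻¹ = [[256, 0, 0], [0, 256, 0], [0, 0, 0]].
The requested entry is 256.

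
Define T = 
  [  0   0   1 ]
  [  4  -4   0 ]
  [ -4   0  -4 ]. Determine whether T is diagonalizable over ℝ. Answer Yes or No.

No

Characteristic polynomial: p(s) = s^3 + 8s^2 + 20s + 16 = (s + 2)^2(s + 4).
s = -2 has algebraic multiplicity 2; rank(T + 2I) = 2, so geometric multiplicity = 1.
Geometric multiplicity < algebraic multiplicity, so T is not diagonalizable.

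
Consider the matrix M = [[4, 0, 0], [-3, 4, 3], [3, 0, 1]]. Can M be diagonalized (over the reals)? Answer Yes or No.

Yes

Characteristic polynomial: p(λ) = λ^3 - 9λ^2 + 24λ - 16 = (λ - 4)^2(λ - 1).
λ = 4 has algebraic multiplicity 2; rank(M − 4I) = 1, so geometric multiplicity = 2.
Every eigenvalue has geometric = algebraic multiplicity, so M is diagonalizable.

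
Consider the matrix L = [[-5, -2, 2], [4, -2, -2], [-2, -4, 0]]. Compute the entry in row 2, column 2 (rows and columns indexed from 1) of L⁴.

16

Characteristic polynomial: λ^3 + 7λ^2 + 14λ + 8 = (λ + 1)(λ + 2)(λ + 4), so the eigenvalues are -4, -2, -1.
λ=-1: eigenvector (1, 0, 2).
λ=-2: eigenvector (2, 1, 4).
λ=-4: eigenvector (0, 1, 1).
P = [[1, 2, 0], [0, 1, 1], [2, 4, 1]], D = diag(-1, -2, -4), P⁻¹ = [[-3, -2, 2], [2, 1, -1], [-2, 0, 1]].
L⁴ = P·diag(1, 16, 256)·P⁻¹ = [[61, 30, -30], [-480, 16, 240], [-390, 60, 196]].
The requested entry is 16.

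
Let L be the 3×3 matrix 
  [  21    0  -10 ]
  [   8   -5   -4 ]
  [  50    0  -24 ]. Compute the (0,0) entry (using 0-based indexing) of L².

-59

Characteristic polynomial: λ^3 + 8λ^2 + 11λ - 20 = (λ - 1)(λ + 4)(λ + 5), so the eigenvalues are -5, -4, 1.
λ=1: eigenvector (1, 0, 2).
λ=-5: eigenvector (0, 1, 0).
λ=-4: eigenvector (2, -4, 5).
P = [[1, 0, 2], [0, 1, -4], [2, 0, 5]], D = diag(1, -5, -4), P⁻¹ = [[5, 0, -2], [-8, 1, 4], [-2, 0, 1]].
L² = P·diag(1, 25, 16)·P⁻¹ = [[-59, 0, 30], [-72, 25, 36], [-150, 0, 76]].
The requested entry is -59.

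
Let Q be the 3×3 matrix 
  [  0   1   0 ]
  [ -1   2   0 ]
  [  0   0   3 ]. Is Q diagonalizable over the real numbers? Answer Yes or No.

No

Characteristic polynomial: p(μ) = μ^3 - 5μ^2 + 7μ - 3 = (μ - 3)(μ - 1)^2.
μ = 1 has algebraic multiplicity 2; rank(Q − 1I) = 2, so geometric multiplicity = 1.
Geometric multiplicity < algebraic multiplicity, so Q is not diagonalizable.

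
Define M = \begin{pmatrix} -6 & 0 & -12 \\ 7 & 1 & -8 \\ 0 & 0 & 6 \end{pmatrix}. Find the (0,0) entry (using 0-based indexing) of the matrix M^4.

Characteristic polynomial: r^3 - r^2 - 36r + 36 = (r - 6)(r - 1)(r + 6), so the eigenvalues are -6, 1, 6.
r=-6: eigenvector (1, -1, 0).
r=1: eigenvector (0, 1, 0).
r=6: eigenvector (-1, -3, 1).
P = [[1, 0, -1], [-1, 1, -3], [0, 0, 1]], D = diag(-6, 1, 6), P⁻¹ = [[1, 0, 1], [1, 1, 4], [0, 0, 1]].
M⁴ = P·diag(1296, 1, 1296)·P⁻¹ = [[1296, 0, 0], [-1295, 1, -5180], [0, 0, 1296]].
The requested entry is 1296.

1296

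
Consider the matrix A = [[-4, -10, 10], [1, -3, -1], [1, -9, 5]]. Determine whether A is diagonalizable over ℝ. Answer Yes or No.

Characteristic polynomial: p(r) = r^3 + 2r^2 - 32r - 96 = (r - 6)(r + 4)^2.
r = -4 has algebraic multiplicity 2; rank(A + 4I) = 2, so geometric multiplicity = 1.
Geometric multiplicity < algebraic multiplicity, so A is not diagonalizable.

No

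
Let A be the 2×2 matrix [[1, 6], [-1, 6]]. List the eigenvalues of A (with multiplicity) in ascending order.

3, 4

Characteristic polynomial: p(s) = s^2 - 7s + 12 = (s - 4)(s - 3).
Roots (with multiplicity): 3, 4.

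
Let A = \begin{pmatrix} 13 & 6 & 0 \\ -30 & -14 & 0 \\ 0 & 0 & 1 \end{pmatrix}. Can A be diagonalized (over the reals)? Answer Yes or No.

Yes

Characteristic polynomial: p(λ) = λ^3 - 3λ + 2 = (λ - 1)^2(λ + 2).
λ = 1 has algebraic multiplicity 2; rank(A − 1I) = 1, so geometric multiplicity = 2.
Every eigenvalue has geometric = algebraic multiplicity, so A is diagonalizable.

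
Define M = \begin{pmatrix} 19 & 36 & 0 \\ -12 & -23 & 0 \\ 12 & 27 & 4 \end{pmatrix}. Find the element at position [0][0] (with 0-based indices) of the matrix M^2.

Characteristic polynomial: s^3 - 21s + 20 = (s - 4)(s - 1)(s + 5), so the eigenvalues are -5, 1, 4.
s=-5: eigenvector (-3, 2, -2).
s=1: eigenvector (-2, 1, -1).
s=4: eigenvector (0, 0, 1).
P = [[-3, -2, 0], [2, 1, 0], [-2, -1, 1]], D = diag(-5, 1, 4), P⁻¹ = [[1, 2, 0], [-2, -3, 0], [0, 1, 1]].
M² = P·diag(25, 1, 16)·P⁻¹ = [[-71, -144, 0], [48, 97, 0], [-48, -81, 16]].
The requested entry is -71.

-71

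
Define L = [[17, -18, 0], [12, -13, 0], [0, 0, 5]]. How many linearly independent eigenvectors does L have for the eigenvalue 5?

2

L − 5I = [[12, -18, 0], [12, -18, 0], [0, 0, 0]].
This matrix has rank 1, so its null space has dimension 3 − 1 = 2.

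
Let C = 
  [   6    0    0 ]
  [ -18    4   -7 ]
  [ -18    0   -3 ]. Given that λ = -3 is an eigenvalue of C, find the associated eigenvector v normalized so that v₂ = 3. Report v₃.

C + 3I = [[9, 0, 0], [-18, 7, -7], [-18, 0, 0]].
Solving (C + 3I)v = 0 gives the eigenspace spanned by (0, 3, 3).
With v₂ = 3, v = (0, 3, 3), so v₃ = 3.

3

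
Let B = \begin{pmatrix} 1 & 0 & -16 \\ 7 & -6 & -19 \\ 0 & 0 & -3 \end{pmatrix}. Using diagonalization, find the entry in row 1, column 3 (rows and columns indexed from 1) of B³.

Characteristic polynomial: r^3 + 8r^2 + 9r - 18 = (r - 1)(r + 3)(r + 6), so the eigenvalues are -6, -3, 1.
r=1: eigenvector (1, 1, 0).
r=-6: eigenvector (0, 1, 0).
r=-3: eigenvector (4, 3, 1).
P = [[1, 0, 4], [1, 1, 3], [0, 0, 1]], D = diag(1, -6, -3), P⁻¹ = [[1, 0, -4], [-1, 1, 1], [0, 0, 1]].
B³ = P·diag(1, -216, -27)·P⁻¹ = [[1, 0, -112], [217, -216, -301], [0, 0, -27]].
The requested entry is -112.

-112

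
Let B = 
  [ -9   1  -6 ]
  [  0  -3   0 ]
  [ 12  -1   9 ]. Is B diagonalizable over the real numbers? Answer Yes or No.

Characteristic polynomial: p(μ) = μ^3 + 3μ^2 - 9μ - 27 = (μ - 3)(μ + 3)^2.
μ = -3 has algebraic multiplicity 2; rank(B + 3I) = 2, so geometric multiplicity = 1.
Geometric multiplicity < algebraic multiplicity, so B is not diagonalizable.

No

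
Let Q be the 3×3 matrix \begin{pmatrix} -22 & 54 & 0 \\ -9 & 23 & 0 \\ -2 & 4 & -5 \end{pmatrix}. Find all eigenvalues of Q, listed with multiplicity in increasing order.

-5, -4, 5

Characteristic polynomial: p(t) = t^3 + 4t^2 - 25t - 100 = (t - 5)(t + 4)(t + 5).
Roots (with multiplicity): -5, -4, 5.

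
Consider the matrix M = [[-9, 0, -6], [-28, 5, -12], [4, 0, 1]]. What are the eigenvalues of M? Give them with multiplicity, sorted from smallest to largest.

-5, -3, 5

Characteristic polynomial: p(r) = r^3 + 3r^2 - 25r - 75 = (r - 5)(r + 3)(r + 5).
Roots (with multiplicity): -5, -3, 5.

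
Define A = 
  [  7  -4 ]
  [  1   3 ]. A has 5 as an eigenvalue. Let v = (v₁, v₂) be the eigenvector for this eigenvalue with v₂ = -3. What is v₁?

-6

A − 5I = [[2, -4], [1, -2]].
Solving (A − 5I)v = 0 gives the eigenspace spanned by (-6, -3).
With v₂ = -3, v = (-6, -3), so v₁ = -6.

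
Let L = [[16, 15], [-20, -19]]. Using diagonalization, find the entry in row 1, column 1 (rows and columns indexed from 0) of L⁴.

1021

Characteristic polynomial: s^2 + 3s - 4 = (s - 1)(s + 4), so the eigenvalues are -4, 1.
s=-4: eigenvector (-3, 4).
s=1: eigenvector (1, -1).
P = [[-3, 1], [4, -1]], D = diag(-4, 1), P⁻¹ = [[1, 1], [4, 3]].
L⁴ = P·diag(256, 1)·P⁻¹ = [[-764, -765], [1020, 1021]].
The requested entry is 1021.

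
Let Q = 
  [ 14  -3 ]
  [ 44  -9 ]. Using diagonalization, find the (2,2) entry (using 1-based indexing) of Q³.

-201

Characteristic polynomial: r^2 - 5r + 6 = (r - 3)(r - 2), so the eigenvalues are 2, 3.
r=3: eigenvector (-3, -11).
r=2: eigenvector (1, 4).
P = [[-3, 1], [-11, 4]], D = diag(3, 2), P⁻¹ = [[-4, 1], [-11, 3]].
Q³ = P·diag(27, 8)·P⁻¹ = [[236, -57], [836, -201]].
The requested entry is -201.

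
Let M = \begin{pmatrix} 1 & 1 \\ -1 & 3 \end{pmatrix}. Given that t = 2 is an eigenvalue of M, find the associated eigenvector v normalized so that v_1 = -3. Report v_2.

M − 2I = [[-1, 1], [-1, 1]].
Solving (M − 2I)v = 0 gives the eigenspace spanned by (-3, -3).
With v_1 = -3, v = (-3, -3), so v_2 = -3.

-3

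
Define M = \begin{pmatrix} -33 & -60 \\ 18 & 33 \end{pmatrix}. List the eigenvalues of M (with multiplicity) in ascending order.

-3, 3

Characteristic polynomial: p(r) = r^2 - 9 = (r - 3)(r + 3).
Roots (with multiplicity): -3, 3.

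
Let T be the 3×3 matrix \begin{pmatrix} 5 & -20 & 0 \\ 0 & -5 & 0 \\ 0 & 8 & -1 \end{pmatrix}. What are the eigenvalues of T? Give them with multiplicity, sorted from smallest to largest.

-5, -1, 5

Characteristic polynomial: p(r) = r^3 + r^2 - 25r - 25 = (r - 5)(r + 1)(r + 5).
Roots (with multiplicity): -5, -1, 5.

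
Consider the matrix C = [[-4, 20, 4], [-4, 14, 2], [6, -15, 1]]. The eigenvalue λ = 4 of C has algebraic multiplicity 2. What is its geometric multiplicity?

2

C − 4I = [[-8, 20, 4], [-4, 10, 2], [6, -15, -3]].
This matrix has rank 1, so its null space has dimension 3 − 1 = 2.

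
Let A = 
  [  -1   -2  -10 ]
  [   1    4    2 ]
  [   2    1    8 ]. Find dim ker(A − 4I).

A − 4I = [[-5, -2, -10], [1, 0, 2], [2, 1, 4]].
This matrix has rank 2, so its null space has dimension 3 − 2 = 1.

1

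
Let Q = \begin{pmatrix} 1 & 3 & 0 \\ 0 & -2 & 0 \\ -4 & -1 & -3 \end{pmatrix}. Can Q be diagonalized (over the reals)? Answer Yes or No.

Yes

Characteristic polynomial: p(λ) = λ^3 + 4λ^2 + λ - 6 = (λ - 1)(λ + 2)(λ + 3).
All 3 eigenvalues are distinct, so Q is diagonalizable.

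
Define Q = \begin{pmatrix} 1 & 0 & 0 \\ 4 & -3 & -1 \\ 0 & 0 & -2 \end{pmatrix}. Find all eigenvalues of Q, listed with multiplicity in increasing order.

Characteristic polynomial: p(t) = t^3 + 4t^2 + t - 6 = (t - 1)(t + 2)(t + 3).
Roots (with multiplicity): -3, -2, 1.

-3, -2, 1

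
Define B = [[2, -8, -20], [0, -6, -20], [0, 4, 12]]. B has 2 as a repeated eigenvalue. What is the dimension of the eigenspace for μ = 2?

2

B − 2I = [[0, -8, -20], [0, -8, -20], [0, 4, 10]].
This matrix has rank 1, so its null space has dimension 3 − 1 = 2.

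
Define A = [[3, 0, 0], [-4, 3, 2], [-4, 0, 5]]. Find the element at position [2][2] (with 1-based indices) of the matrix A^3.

Characteristic polynomial: λ^3 - 11λ^2 + 39λ - 45 = (λ - 5)(λ - 3)^2, so the eigenvalues are 3, 3, 5.
λ=3: eigenvector (1, 1, 2).
λ=3: eigenvector (0, 1, 0).
λ=5: eigenvector (0, 1, 1).
P = [[1, 0, 0], [1, 1, 1], [2, 0, 1]], D = diag(3, 3, 5), P⁻¹ = [[1, 0, 0], [1, 1, -1], [-2, 0, 1]].
A³ = P·diag(27, 27, 125)·P⁻¹ = [[27, 0, 0], [-196, 27, 98], [-196, 0, 125]].
The requested entry is 27.

27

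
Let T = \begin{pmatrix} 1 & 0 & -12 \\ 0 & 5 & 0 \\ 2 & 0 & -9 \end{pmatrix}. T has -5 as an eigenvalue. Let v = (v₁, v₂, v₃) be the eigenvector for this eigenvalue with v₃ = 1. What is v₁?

2

T + 5I = [[6, 0, -12], [0, 10, 0], [2, 0, -4]].
Solving (T + 5I)v = 0 gives the eigenspace spanned by (2, 0, 1).
With v₃ = 1, v = (2, 0, 1), so v₁ = 2.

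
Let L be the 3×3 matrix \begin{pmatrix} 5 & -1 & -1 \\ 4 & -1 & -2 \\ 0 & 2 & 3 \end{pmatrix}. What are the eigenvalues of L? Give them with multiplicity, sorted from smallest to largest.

Characteristic polynomial: p(μ) = μ^3 - 7μ^2 + 15μ - 9 = (μ - 3)^2(μ - 1).
Roots (with multiplicity): 1, 3, 3.

1, 3, 3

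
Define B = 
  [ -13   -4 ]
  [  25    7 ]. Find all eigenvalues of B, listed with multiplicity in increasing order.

-3, -3

Characteristic polynomial: p(r) = r^2 + 6r + 9 = (r + 3)^2.
Roots (with multiplicity): -3, -3.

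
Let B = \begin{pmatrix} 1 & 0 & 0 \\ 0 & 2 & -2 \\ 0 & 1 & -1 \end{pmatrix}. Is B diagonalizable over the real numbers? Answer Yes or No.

Yes

Characteristic polynomial: p(s) = s^3 - 2s^2 + s = s(s - 1)^2.
s = 1 has algebraic multiplicity 2; rank(B − 1I) = 1, so geometric multiplicity = 2.
Every eigenvalue has geometric = algebraic multiplicity, so B is diagonalizable.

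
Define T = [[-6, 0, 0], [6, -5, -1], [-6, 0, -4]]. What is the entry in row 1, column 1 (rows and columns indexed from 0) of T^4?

Characteristic polynomial: r^3 + 15r^2 + 74r + 120 = (r + 4)(r + 5)(r + 6), so the eigenvalues are -6, -5, -4.
r=-6: eigenvector (1, -3, 3).
r=-4: eigenvector (0, -1, 1).
r=-5: eigenvector (0, 1, 0).
P = [[1, 0, 0], [-3, -1, 1], [3, 1, 0]], D = diag(-6, -4, -5), P⁻¹ = [[1, 0, 0], [-3, 0, 1], [0, 1, 1]].
T⁴ = P·diag(1296, 256, 625)·P⁻¹ = [[1296, 0, 0], [-3120, 625, 369], [3120, 0, 256]].
The requested entry is 625.

625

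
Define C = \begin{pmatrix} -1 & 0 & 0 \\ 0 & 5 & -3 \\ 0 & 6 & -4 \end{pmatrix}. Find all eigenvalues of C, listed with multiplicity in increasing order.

Characteristic polynomial: p(r) = r^3 - 3r - 2 = (r - 2)(r + 1)^2.
Roots (with multiplicity): -1, -1, 2.

-1, -1, 2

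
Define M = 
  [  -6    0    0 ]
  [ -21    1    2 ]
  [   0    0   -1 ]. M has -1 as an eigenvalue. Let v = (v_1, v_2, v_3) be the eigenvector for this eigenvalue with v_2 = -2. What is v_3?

M + 1I = [[-5, 0, 0], [-21, 2, 2], [0, 0, 0]].
Solving (M + 1I)v = 0 gives the eigenspace spanned by (0, -2, 2).
With v_2 = -2, v = (0, -2, 2), so v_3 = 2.

2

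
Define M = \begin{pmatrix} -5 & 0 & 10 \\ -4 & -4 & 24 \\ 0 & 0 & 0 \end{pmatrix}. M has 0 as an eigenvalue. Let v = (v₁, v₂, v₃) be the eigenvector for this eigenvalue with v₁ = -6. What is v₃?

M = [[-5, 0, 10], [-4, -4, 24], [0, 0, 0]].
Solving (M)v = 0 gives the eigenspace spanned by (-6, -12, -3).
With v₁ = -6, v = (-6, -12, -3), so v₃ = -3.

-3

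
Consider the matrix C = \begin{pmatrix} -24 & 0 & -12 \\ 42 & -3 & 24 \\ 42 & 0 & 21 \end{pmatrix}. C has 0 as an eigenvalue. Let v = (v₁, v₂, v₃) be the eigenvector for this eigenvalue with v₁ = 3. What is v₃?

C = [[-24, 0, -12], [42, -3, 24], [42, 0, 21]].
Solving (C)v = 0 gives the eigenspace spanned by (3, -6, -6).
With v₁ = 3, v = (3, -6, -6), so v₃ = -6.

-6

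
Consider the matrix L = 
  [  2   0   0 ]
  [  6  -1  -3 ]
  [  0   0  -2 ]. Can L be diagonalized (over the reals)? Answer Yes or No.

Characteristic polynomial: p(λ) = λ^3 + λ^2 - 4λ - 4 = (λ - 2)(λ + 1)(λ + 2).
All 3 eigenvalues are distinct, so L is diagonalizable.

Yes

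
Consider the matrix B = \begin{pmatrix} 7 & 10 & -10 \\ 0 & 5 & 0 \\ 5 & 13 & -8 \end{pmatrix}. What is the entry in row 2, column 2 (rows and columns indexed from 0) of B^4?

146

Characteristic polynomial: λ^3 - 4λ^2 - 11λ + 30 = (λ - 5)(λ - 2)(λ + 3), so the eigenvalues are -3, 2, 5.
λ=5: eigenvector (0, 1, 1).
λ=2: eigenvector (2, 0, 1).
λ=-3: eigenvector (1, 0, 1).
P = [[0, 2, 1], [1, 0, 0], [1, 1, 1]], D = diag(5, 2, -3), P⁻¹ = [[0, 1, 0], [1, 1, -1], [-1, -2, 2]].
B⁴ = P·diag(625, 16, 81)·P⁻¹ = [[-49, -130, 130], [0, 625, 0], [-65, 479, 146]].
The requested entry is 146.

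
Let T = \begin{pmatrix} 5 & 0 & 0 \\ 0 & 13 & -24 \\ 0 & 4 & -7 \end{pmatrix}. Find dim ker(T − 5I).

2

T − 5I = [[0, 0, 0], [0, 8, -24], [0, 4, -12]].
This matrix has rank 1, so its null space has dimension 3 − 1 = 2.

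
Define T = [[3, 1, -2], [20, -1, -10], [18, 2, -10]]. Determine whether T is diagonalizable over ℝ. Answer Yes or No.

Characteristic polynomial: p(μ) = μ^3 + 8μ^2 + 13μ + 6 = (μ + 1)^2(μ + 6).
μ = -1 has algebraic multiplicity 2; rank(T + 1I) = 2, so geometric multiplicity = 1.
Geometric multiplicity < algebraic multiplicity, so T is not diagonalizable.

No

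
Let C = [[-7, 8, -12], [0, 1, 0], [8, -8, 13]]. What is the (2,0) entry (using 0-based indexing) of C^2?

48

Characteristic polynomial: r^3 - 7r^2 + 11r - 5 = (r - 5)(r - 1)^2, so the eigenvalues are 1, 1, 5.
r=1: eigenvector (3, 0, -2).
r=1: eigenvector (1, 1, 0).
r=5: eigenvector (-1, 0, 1).
P = [[3, 1, -1], [0, 1, 0], [-2, 0, 1]], D = diag(1, 1, 5), P⁻¹ = [[1, -1, 1], [0, 1, 0], [2, -2, 3]].
C² = P·diag(1, 1, 25)·P⁻¹ = [[-47, 48, -72], [0, 1, 0], [48, -48, 73]].
The requested entry is 48.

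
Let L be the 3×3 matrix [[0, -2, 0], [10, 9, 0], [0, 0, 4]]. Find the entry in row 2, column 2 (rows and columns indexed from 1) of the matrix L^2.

61

Characteristic polynomial: μ^3 - 13μ^2 + 56μ - 80 = (μ - 5)(μ - 4)^2, so the eigenvalues are 4, 4, 5.
μ=4: eigenvector (1, -2, 0).
μ=5: eigenvector (-2, 5, 0).
μ=4: eigenvector (-1, 2, 1).
P = [[1, -2, -1], [-2, 5, 2], [0, 0, 1]], D = diag(4, 5, 4), P⁻¹ = [[5, 2, 1], [2, 1, 0], [0, 0, 1]].
L² = P·diag(16, 25, 16)·P⁻¹ = [[-20, -18, 0], [90, 61, 0], [0, 0, 16]].
The requested entry is 61.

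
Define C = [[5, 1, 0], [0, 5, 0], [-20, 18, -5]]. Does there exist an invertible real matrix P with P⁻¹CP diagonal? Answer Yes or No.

No

Characteristic polynomial: p(λ) = λ^3 - 5λ^2 - 25λ + 125 = (λ - 5)^2(λ + 5).
λ = 5 has algebraic multiplicity 2; rank(C − 5I) = 2, so geometric multiplicity = 1.
Geometric multiplicity < algebraic multiplicity, so C is not diagonalizable.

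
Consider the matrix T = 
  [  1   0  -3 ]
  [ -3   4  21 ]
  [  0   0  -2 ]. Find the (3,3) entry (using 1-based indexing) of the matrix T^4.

Characteristic polynomial: r^3 - 3r^2 - 6r + 8 = (r - 4)(r - 1)(r + 2), so the eigenvalues are -2, 1, 4.
r=4: eigenvector (0, 1, 0).
r=1: eigenvector (1, 1, 0).
r=-2: eigenvector (1, -3, 1).
P = [[0, 1, 1], [1, 1, -3], [0, 0, 1]], D = diag(4, 1, -2), P⁻¹ = [[-1, 1, 4], [1, 0, -1], [0, 0, 1]].
T⁴ = P·diag(256, 1, 16)·P⁻¹ = [[1, 0, 15], [-255, 256, 975], [0, 0, 16]].
The requested entry is 16.

16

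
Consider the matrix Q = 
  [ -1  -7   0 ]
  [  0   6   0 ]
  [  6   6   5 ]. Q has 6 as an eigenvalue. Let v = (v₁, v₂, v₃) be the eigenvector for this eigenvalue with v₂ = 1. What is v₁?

Q − 6I = [[-7, -7, 0], [0, 0, 0], [6, 6, -1]].
Solving (Q − 6I)v = 0 gives the eigenspace spanned by (-1, 1, 0).
With v₂ = 1, v = (-1, 1, 0), so v₁ = -1.

-1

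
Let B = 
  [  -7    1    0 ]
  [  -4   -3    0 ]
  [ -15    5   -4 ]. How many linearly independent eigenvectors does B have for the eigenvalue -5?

1

B + 5I = [[-2, 1, 0], [-4, 2, 0], [-15, 5, 1]].
This matrix has rank 2, so its null space has dimension 3 − 2 = 1.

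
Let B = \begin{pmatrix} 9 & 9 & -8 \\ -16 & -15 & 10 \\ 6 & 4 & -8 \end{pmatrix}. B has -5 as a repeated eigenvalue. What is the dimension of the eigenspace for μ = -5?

B + 5I = [[14, 9, -8], [-16, -10, 10], [6, 4, -3]].
This matrix has rank 2, so its null space has dimension 3 − 2 = 1.

1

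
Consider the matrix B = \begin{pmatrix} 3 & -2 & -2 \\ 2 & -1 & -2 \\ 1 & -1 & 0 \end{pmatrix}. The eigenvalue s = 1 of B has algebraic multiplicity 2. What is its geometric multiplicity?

B − 1I = [[2, -2, -2], [2, -2, -2], [1, -1, -1]].
This matrix has rank 1, so its null space has dimension 3 − 1 = 2.

2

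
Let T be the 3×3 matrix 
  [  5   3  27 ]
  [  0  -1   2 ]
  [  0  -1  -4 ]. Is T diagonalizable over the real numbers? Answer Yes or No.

Characteristic polynomial: p(λ) = λ^3 - 19λ - 30 = (λ - 5)(λ + 2)(λ + 3).
All 3 eigenvalues are distinct, so T is diagonalizable.

Yes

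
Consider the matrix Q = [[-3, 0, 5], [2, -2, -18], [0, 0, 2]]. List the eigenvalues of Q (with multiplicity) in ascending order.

Characteristic polynomial: p(s) = s^3 + 3s^2 - 4s - 12 = (s - 2)(s + 2)(s + 3).
Roots (with multiplicity): -3, -2, 2.

-3, -2, 2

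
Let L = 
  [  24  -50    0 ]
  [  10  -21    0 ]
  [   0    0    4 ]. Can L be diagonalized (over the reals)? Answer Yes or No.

Yes

Characteristic polynomial: p(s) = s^3 - 7s^2 + 8s + 16 = (s - 4)^2(s + 1).
s = 4 has algebraic multiplicity 2; rank(L − 4I) = 1, so geometric multiplicity = 2.
Every eigenvalue has geometric = algebraic multiplicity, so L is diagonalizable.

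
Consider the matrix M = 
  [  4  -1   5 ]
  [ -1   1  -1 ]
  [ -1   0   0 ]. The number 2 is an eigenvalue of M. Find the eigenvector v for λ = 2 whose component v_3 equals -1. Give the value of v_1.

2

M − 2I = [[2, -1, 5], [-1, -1, -1], [-1, 0, -2]].
Solving (M − 2I)v = 0 gives the eigenspace spanned by (2, -1, -1).
With v_3 = -1, v = (2, -1, -1), so v_1 = 2.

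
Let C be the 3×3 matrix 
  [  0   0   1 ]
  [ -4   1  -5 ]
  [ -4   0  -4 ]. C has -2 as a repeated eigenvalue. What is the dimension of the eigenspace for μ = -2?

1

C + 2I = [[2, 0, 1], [-4, 3, -5], [-4, 0, -2]].
This matrix has rank 2, so its null space has dimension 3 − 2 = 1.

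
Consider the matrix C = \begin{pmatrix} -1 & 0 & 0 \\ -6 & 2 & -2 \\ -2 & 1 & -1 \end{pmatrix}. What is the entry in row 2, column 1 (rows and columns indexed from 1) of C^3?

Characteristic polynomial: μ^3 - μ = μ(μ - 1)(μ + 1), so the eigenvalues are -1, 0, 1.
μ=-1: eigenvector (1, 2, 0).
μ=0: eigenvector (0, -1, -1).
μ=1: eigenvector (0, 2, 1).
P = [[1, 0, 0], [2, -1, 2], [0, -1, 1]], D = diag(-1, 0, 1), P⁻¹ = [[1, 0, 0], [-2, 1, -2], [-2, 1, -1]].
C³ = P·diag(-1, 0, 1)·P⁻¹ = [[-1, 0, 0], [-6, 2, -2], [-2, 1, -1]].
The requested entry is -6.

-6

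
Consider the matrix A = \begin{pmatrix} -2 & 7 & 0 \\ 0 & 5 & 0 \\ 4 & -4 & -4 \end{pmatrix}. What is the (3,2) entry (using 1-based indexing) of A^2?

24

Characteristic polynomial: t^3 + t^2 - 22t - 40 = (t - 5)(t + 2)(t + 4), so the eigenvalues are -4, -2, 5.
t=-2: eigenvector (1, 0, 2).
t=5: eigenvector (1, 1, 0).
t=-4: eigenvector (0, 0, 1).
P = [[1, 1, 0], [0, 1, 0], [2, 0, 1]], D = diag(-2, 5, -4), P⁻¹ = [[1, -1, 0], [0, 1, 0], [-2, 2, 1]].
A² = P·diag(4, 25, 16)·P⁻¹ = [[4, 21, 0], [0, 25, 0], [-24, 24, 16]].
The requested entry is 24.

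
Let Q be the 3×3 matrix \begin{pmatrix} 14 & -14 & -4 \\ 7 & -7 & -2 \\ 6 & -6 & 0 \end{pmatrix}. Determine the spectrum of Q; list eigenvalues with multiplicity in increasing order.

0, 3, 4

Characteristic polynomial: p(s) = s^3 - 7s^2 + 12s = s(s - 4)(s - 3).
Roots (with multiplicity): 0, 3, 4.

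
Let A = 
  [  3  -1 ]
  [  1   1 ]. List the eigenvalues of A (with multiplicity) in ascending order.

Characteristic polynomial: p(μ) = μ^2 - 4μ + 4 = (μ - 2)^2.
Roots (with multiplicity): 2, 2.

2, 2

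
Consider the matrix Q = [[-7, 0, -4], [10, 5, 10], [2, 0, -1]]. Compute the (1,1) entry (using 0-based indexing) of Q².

25

Characteristic polynomial: r^3 + 3r^2 - 25r - 75 = (r - 5)(r + 3)(r + 5), so the eigenvalues are -5, -3, 5.
r=-3: eigenvector (1, 0, -1).
r=-5: eigenvector (2, -1, -1).
r=5: eigenvector (0, 1, 0).
P = [[1, 2, 0], [0, -1, 1], [-1, -1, 0]], D = diag(-3, -5, 5), P⁻¹ = [[-1, 0, -2], [1, 0, 1], [1, 1, 1]].
Q² = P·diag(9, 25, 25)·P⁻¹ = [[41, 0, 32], [0, 25, 0], [-16, 0, -7]].
The requested entry is 25.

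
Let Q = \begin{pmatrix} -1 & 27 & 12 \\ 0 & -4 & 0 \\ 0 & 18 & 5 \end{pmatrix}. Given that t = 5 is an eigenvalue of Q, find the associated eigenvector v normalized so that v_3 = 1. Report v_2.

0

Q − 5I = [[-6, 27, 12], [0, -9, 0], [0, 18, 0]].
Solving (Q − 5I)v = 0 gives the eigenspace spanned by (2, 0, 1).
With v_3 = 1, v = (2, 0, 1), so v_2 = 0.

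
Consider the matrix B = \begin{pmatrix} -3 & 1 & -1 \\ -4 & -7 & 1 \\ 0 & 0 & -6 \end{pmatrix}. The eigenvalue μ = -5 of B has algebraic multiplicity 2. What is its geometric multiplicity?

B + 5I = [[2, 1, -1], [-4, -2, 1], [0, 0, -1]].
This matrix has rank 2, so its null space has dimension 3 − 2 = 1.

1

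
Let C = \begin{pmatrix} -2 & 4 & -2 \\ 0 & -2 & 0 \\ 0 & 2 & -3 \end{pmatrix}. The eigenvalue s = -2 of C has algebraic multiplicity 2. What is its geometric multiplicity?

C + 2I = [[0, 4, -2], [0, 0, 0], [0, 2, -1]].
This matrix has rank 1, so its null space has dimension 3 − 1 = 2.

2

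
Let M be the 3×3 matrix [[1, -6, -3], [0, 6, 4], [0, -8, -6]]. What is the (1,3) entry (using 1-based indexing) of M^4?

-45

Characteristic polynomial: r^3 - r^2 - 4r + 4 = (r - 2)(r - 1)(r + 2), so the eigenvalues are -2, 1, 2.
r=1: eigenvector (1, 0, 0).
r=-2: eigenvector (0, 1, -2).
r=2: eigenvector (-3, 1, -1).
P = [[1, 0, -3], [0, 1, 1], [0, -2, -1]], D = diag(1, -2, 2), P⁻¹ = [[1, 6, 3], [0, -1, -1], [0, 2, 1]].
M⁴ = P·diag(1, 16, 16)·P⁻¹ = [[1, -90, -45], [0, 16, 0], [0, 0, 16]].
The requested entry is -45.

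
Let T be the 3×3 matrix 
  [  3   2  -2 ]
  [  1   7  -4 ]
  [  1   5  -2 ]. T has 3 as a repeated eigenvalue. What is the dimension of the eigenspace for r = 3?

1

T − 3I = [[0, 2, -2], [1, 4, -4], [1, 5, -5]].
This matrix has rank 2, so its null space has dimension 3 − 2 = 1.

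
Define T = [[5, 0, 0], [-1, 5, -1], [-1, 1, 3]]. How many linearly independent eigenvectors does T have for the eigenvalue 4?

1

T − 4I = [[1, 0, 0], [-1, 1, -1], [-1, 1, -1]].
This matrix has rank 2, so its null space has dimension 3 − 2 = 1.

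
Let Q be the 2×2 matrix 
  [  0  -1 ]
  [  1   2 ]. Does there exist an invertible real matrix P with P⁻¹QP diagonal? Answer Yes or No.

No

Characteristic polynomial: p(μ) = μ^2 - 2μ + 1 = (μ - 1)^2.
μ = 1 has algebraic multiplicity 2; rank(Q − 1I) = 1, so geometric multiplicity = 1.
Geometric multiplicity < algebraic multiplicity, so Q is not diagonalizable.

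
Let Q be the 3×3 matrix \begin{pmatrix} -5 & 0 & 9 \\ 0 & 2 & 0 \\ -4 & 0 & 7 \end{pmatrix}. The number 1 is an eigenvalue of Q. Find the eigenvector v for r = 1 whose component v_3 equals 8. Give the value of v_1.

12

Q − 1I = [[-6, 0, 9], [0, 1, 0], [-4, 0, 6]].
Solving (Q − 1I)v = 0 gives the eigenspace spanned by (12, 0, 8).
With v_3 = 8, v = (12, 0, 8), so v_1 = 12.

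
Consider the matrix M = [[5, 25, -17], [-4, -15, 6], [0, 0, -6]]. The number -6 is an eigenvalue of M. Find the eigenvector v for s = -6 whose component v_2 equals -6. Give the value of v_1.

M + 6I = [[11, 25, -17], [-4, -9, 6], [0, 0, 0]].
Solving (M + 6I)v = 0 gives the eigenspace spanned by (9, -6, -3).
With v_2 = -6, v = (9, -6, -3), so v_1 = 9.

9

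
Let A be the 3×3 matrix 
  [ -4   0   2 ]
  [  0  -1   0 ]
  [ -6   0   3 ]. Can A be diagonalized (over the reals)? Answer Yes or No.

Yes

Characteristic polynomial: p(μ) = μ^3 + 2μ^2 + μ = μ(μ + 1)^2.
μ = -1 has algebraic multiplicity 2; rank(A + 1I) = 1, so geometric multiplicity = 2.
Every eigenvalue has geometric = algebraic multiplicity, so A is diagonalizable.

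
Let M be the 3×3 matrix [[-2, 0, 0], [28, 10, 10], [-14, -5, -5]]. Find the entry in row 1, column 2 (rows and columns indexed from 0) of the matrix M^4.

Characteristic polynomial: μ^3 - 3μ^2 - 10μ = μ(μ - 5)(μ + 2), so the eigenvalues are -2, 0, 5.
μ=-2: eigenvector (1, -4, 2).
μ=0: eigenvector (0, -1, 1).
μ=5: eigenvector (0, -2, 1).
P = [[1, 0, 0], [-4, -1, -2], [2, 1, 1]], D = diag(-2, 0, 5), P⁻¹ = [[1, 0, 0], [0, 1, 2], [-2, -1, -1]].
M⁴ = P·diag(16, 0, 625)·P⁻¹ = [[16, 0, 0], [2436, 1250, 1250], [-1218, -625, -625]].
The requested entry is 1250.

1250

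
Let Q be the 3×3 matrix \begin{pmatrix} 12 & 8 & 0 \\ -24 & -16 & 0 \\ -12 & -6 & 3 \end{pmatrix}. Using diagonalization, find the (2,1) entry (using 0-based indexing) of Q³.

Characteristic polynomial: λ^3 + λ^2 - 12λ = λ(λ - 3)(λ + 4), so the eigenvalues are -4, 0, 3.
λ=0: eigenvector (2, -3, 2).
λ=-4: eigenvector (1, -2, 0).
λ=3: eigenvector (0, 0, 1).
P = [[2, 1, 0], [-3, -2, 0], [2, 0, 1]], D = diag(0, -4, 3), P⁻¹ = [[2, 1, 0], [-3, -2, 0], [-4, -2, 1]].
Q³ = P·diag(0, -64, 27)·P⁻¹ = [[192, 128, 0], [-384, -256, 0], [-108, -54, 27]].
The requested entry is -54.

-54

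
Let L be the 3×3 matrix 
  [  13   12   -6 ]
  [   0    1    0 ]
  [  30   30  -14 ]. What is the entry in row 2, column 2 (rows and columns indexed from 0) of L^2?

Characteristic polynomial: μ^3 - 3μ + 2 = (μ - 1)^2(μ + 2), so the eigenvalues are -2, 1, 1.
μ=1: eigenvector (1, 0, 2).
μ=1: eigenvector (4, 1, 10).
μ=-2: eigenvector (2, 0, 5).
P = [[1, 4, 2], [0, 1, 0], [2, 10, 5]], D = diag(1, 1, -2), P⁻¹ = [[5, 0, -2], [0, 1, 0], [-2, -2, 1]].
L² = P·diag(1, 1, 4)·P⁻¹ = [[-11, -12, 6], [0, 1, 0], [-30, -30, 16]].
The requested entry is 16.

16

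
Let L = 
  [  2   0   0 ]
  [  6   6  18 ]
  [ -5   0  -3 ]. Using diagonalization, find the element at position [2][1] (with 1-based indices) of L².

-42

Characteristic polynomial: μ^3 - 5μ^2 - 12μ + 36 = (μ - 6)(μ - 2)(μ + 3), so the eigenvalues are -3, 2, 6.
μ=-3: eigenvector (0, -2, 1).
μ=6: eigenvector (0, 1, 0).
μ=2: eigenvector (1, 3, -1).
P = [[0, 0, 1], [-2, 1, 3], [1, 0, -1]], D = diag(-3, 6, 2), P⁻¹ = [[1, 0, 1], [-1, 1, 2], [1, 0, 0]].
L² = P·diag(9, 36, 4)·P⁻¹ = [[4, 0, 0], [-42, 36, 54], [5, 0, 9]].
The requested entry is -42.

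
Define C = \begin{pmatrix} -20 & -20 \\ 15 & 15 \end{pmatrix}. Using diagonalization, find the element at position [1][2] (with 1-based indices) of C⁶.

Characteristic polynomial: t^2 + 5t = t(t + 5), so the eigenvalues are -5, 0.
t=-5: eigenvector (4, -3).
t=0: eigenvector (-1, 1).
P = [[4, -1], [-3, 1]], D = diag(-5, 0), P⁻¹ = [[1, 1], [3, 4]].
C⁶ = P·diag(15625, 0)·P⁻¹ = [[62500, 62500], [-46875, -46875]].
The requested entry is 62500.

62500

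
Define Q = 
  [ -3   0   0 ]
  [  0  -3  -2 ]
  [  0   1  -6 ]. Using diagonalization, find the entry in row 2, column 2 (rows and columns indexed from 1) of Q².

7

Characteristic polynomial: r^3 + 12r^2 + 47r + 60 = (r + 3)(r + 4)(r + 5), so the eigenvalues are -5, -4, -3.
r=-3: eigenvector (1, 0, 0).
r=-5: eigenvector (0, -1, -1).
r=-4: eigenvector (0, 2, 1).
P = [[1, 0, 0], [0, -1, 2], [0, -1, 1]], D = diag(-3, -5, -4), P⁻¹ = [[1, 0, 0], [0, 1, -2], [0, 1, -1]].
Q² = P·diag(9, 25, 16)·P⁻¹ = [[9, 0, 0], [0, 7, 18], [0, -9, 34]].
The requested entry is 7.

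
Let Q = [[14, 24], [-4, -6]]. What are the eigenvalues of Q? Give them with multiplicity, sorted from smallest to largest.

Characteristic polynomial: p(s) = s^2 - 8s + 12 = (s - 6)(s - 2).
Roots (with multiplicity): 2, 6.

2, 6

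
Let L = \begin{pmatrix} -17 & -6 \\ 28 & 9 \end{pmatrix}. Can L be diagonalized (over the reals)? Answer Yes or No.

Yes

Characteristic polynomial: p(s) = s^2 + 8s + 15 = (s + 3)(s + 5).
All 2 eigenvalues are distinct, so L is diagonalizable.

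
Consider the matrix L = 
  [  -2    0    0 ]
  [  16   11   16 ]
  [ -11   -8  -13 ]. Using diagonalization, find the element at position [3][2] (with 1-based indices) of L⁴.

Characteristic polynomial: μ^3 + 4μ^2 - 11μ - 30 = (μ - 3)(μ + 2)(μ + 5), so the eigenvalues are -5, -2, 3.
μ=3: eigenvector (0, 2, -1).
μ=-2: eigenvector (1, 0, -1).
μ=-5: eigenvector (0, -1, 1).
P = [[0, 1, 0], [2, 0, -1], [-1, -1, 1]], D = diag(3, -2, -5), P⁻¹ = [[1, 1, 1], [1, 0, 0], [2, 1, 2]].
L⁴ = P·diag(81, 16, 625)·P⁻¹ = [[16, 0, 0], [-1088, -463, -1088], [1153, 544, 1169]].
The requested entry is 544.

544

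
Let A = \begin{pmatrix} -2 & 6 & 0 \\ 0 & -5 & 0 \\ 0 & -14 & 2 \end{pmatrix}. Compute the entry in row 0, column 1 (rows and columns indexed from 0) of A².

Characteristic polynomial: s^3 + 5s^2 - 4s - 20 = (s - 2)(s + 2)(s + 5), so the eigenvalues are -5, -2, 2.
s=-2: eigenvector (1, 0, 0).
s=2: eigenvector (0, 0, 1).
s=-5: eigenvector (-2, 1, 2).
P = [[1, 0, -2], [0, 0, 1], [0, 1, 2]], D = diag(-2, 2, -5), P⁻¹ = [[1, 2, 0], [0, -2, 1], [0, 1, 0]].
A² = P·diag(4, 4, 25)·P⁻¹ = [[4, -42, 0], [0, 25, 0], [0, 42, 4]].
The requested entry is -42.

-42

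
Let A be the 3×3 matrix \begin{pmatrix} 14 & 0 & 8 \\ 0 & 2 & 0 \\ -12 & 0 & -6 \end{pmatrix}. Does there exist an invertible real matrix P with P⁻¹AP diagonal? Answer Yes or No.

Characteristic polynomial: p(s) = s^3 - 10s^2 + 28s - 24 = (s - 6)(s - 2)^2.
s = 2 has algebraic multiplicity 2; rank(A − 2I) = 1, so geometric multiplicity = 2.
Every eigenvalue has geometric = algebraic multiplicity, so A is diagonalizable.

Yes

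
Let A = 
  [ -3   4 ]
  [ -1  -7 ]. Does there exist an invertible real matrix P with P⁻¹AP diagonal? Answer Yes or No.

No

Characteristic polynomial: p(s) = s^2 + 10s + 25 = (s + 5)^2.
s = -5 has algebraic multiplicity 2; rank(A + 5I) = 1, so geometric multiplicity = 1.
Geometric multiplicity < algebraic multiplicity, so A is not diagonalizable.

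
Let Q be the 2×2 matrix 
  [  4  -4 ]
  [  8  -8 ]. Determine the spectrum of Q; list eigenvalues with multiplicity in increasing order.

Characteristic polynomial: p(μ) = μ^2 + 4μ = μ(μ + 4).
Roots (with multiplicity): -4, 0.

-4, 0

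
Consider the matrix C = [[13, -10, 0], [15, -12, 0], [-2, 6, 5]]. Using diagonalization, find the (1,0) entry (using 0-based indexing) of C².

15

Characteristic polynomial: s^3 - 6s^2 - s + 30 = (s - 5)(s - 3)(s + 2), so the eigenvalues are -2, 3, 5.
s=5: eigenvector (0, 0, 1).
s=-2: eigenvector (-2, -3, 2).
s=3: eigenvector (-1, -1, 2).
P = [[0, -2, -1], [0, -3, -1], [1, 2, 2]], D = diag(5, -2, 3), P⁻¹ = [[4, -2, 1], [1, -1, 0], [-3, 2, 0]].
C² = P·diag(25, 4, 9)·P⁻¹ = [[19, -10, 0], [15, -6, 0], [54, -22, 25]].
The requested entry is 15.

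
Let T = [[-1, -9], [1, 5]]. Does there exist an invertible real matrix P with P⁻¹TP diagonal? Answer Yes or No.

No

Characteristic polynomial: p(μ) = μ^2 - 4μ + 4 = (μ - 2)^2.
μ = 2 has algebraic multiplicity 2; rank(T − 2I) = 1, so geometric multiplicity = 1.
Geometric multiplicity < algebraic multiplicity, so T is not diagonalizable.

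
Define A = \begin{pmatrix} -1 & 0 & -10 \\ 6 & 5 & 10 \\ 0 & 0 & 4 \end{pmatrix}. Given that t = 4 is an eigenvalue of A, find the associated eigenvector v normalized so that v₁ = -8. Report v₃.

4

A − 4I = [[-5, 0, -10], [6, 1, 10], [0, 0, 0]].
Solving (A − 4I)v = 0 gives the eigenspace spanned by (-8, 8, 4).
With v₁ = -8, v = (-8, 8, 4), so v₃ = 4.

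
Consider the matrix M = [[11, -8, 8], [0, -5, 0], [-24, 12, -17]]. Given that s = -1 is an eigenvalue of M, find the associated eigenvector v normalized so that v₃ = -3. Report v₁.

M + 1I = [[12, -8, 8], [0, -4, 0], [-24, 12, -16]].
Solving (M + 1I)v = 0 gives the eigenspace spanned by (2, 0, -3).
With v₃ = -3, v = (2, 0, -3), so v₁ = 2.

2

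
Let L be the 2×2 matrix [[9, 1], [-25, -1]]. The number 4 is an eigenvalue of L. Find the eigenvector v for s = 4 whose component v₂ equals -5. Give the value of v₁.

L − 4I = [[5, 1], [-25, -5]].
Solving (L − 4I)v = 0 gives the eigenspace spanned by (1, -5).
With v₂ = -5, v = (1, -5), so v₁ = 1.

1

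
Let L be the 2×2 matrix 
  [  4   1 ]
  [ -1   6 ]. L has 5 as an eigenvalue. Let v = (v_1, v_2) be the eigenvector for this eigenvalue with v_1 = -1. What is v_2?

-1

L − 5I = [[-1, 1], [-1, 1]].
Solving (L − 5I)v = 0 gives the eigenspace spanned by (-1, -1).
With v_1 = -1, v = (-1, -1), so v_2 = -1.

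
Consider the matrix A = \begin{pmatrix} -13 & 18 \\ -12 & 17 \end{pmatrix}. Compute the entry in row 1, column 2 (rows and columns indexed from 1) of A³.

378

Characteristic polynomial: r^2 - 4r - 5 = (r - 5)(r + 1), so the eigenvalues are -1, 5.
r=5: eigenvector (1, 1).
r=-1: eigenvector (3, 2).
P = [[1, 3], [1, 2]], D = diag(5, -1), P⁻¹ = [[-2, 3], [1, -1]].
A³ = P·diag(125, -1)·P⁻¹ = [[-253, 378], [-252, 377]].
The requested entry is 378.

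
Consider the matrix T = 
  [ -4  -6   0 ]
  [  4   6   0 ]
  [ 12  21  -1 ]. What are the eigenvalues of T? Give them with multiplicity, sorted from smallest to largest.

Characteristic polynomial: p(μ) = μ^3 - μ^2 - 2μ = μ(μ - 2)(μ + 1).
Roots (with multiplicity): -1, 0, 2.

-1, 0, 2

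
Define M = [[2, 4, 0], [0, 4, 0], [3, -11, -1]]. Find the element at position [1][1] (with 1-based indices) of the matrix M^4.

16

Characteristic polynomial: r^3 - 5r^2 + 2r + 8 = (r - 4)(r - 2)(r + 1), so the eigenvalues are -1, 2, 4.
r=2: eigenvector (1, 0, 1).
r=-1: eigenvector (0, 0, 1).
r=4: eigenvector (2, 1, -1).
P = [[1, 0, 2], [0, 0, 1], [1, 1, -1]], D = diag(2, -1, 4), P⁻¹ = [[1, -2, 0], [-1, 3, 1], [0, 1, 0]].
M⁴ = P·diag(16, 1, 256)·P⁻¹ = [[16, 480, 0], [0, 256, 0], [15, -285, 1]].
The requested entry is 16.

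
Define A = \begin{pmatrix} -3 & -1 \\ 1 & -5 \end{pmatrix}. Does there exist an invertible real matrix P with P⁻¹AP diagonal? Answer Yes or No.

No

Characteristic polynomial: p(s) = s^2 + 8s + 16 = (s + 4)^2.
s = -4 has algebraic multiplicity 2; rank(A + 4I) = 1, so geometric multiplicity = 1.
Geometric multiplicity < algebraic multiplicity, so A is not diagonalizable.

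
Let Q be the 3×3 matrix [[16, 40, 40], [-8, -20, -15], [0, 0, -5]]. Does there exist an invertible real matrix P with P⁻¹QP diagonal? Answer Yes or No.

Characteristic polynomial: p(s) = s^3 + 9s^2 + 20s = s(s + 4)(s + 5).
All 3 eigenvalues are distinct, so Q is diagonalizable.

Yes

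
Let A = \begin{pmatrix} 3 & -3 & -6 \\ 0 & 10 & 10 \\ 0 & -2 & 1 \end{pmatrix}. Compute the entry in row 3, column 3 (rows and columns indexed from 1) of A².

Characteristic polynomial: r^3 - 14r^2 + 63r - 90 = (r - 6)(r - 5)(r - 3), so the eigenvalues are 3, 5, 6.
r=3: eigenvector (1, 0, 0).
r=6: eigenvector (-1, 5, -2).
r=5: eigenvector (0, -2, 1).
P = [[1, -1, 0], [0, 5, -2], [0, -2, 1]], D = diag(3, 6, 5), P⁻¹ = [[1, 1, 2], [0, 1, 2], [0, 2, 5]].
A² = P·diag(9, 36, 25)·P⁻¹ = [[9, -27, -54], [0, 80, 110], [0, -22, -19]].
The requested entry is -19.

-19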